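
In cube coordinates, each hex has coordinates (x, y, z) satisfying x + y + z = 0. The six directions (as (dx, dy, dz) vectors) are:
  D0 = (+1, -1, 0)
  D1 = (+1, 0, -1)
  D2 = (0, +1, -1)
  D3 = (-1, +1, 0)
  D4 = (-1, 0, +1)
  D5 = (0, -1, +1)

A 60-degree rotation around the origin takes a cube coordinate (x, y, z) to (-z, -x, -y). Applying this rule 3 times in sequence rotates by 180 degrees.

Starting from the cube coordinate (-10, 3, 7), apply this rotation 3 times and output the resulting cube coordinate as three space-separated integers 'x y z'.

Start: (-10, 3, 7)
Step 1: (-10, 3, 7) -> (-(7), -(-10), -(3)) = (-7, 10, -3)
Step 2: (-7, 10, -3) -> (-(-3), -(-7), -(10)) = (3, 7, -10)
Step 3: (3, 7, -10) -> (-(-10), -(3), -(7)) = (10, -3, -7)

Answer: 10 -3 -7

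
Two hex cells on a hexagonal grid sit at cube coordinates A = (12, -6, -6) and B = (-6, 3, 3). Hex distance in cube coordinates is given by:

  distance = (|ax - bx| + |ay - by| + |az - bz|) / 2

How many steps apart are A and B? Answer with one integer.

|ax - bx| = |12 - (-6)| = 18
|ay - by| = |-6 - 3| = 9
|az - bz| = |-6 - 3| = 9
distance = (18 + 9 + 9) / 2 = 36 / 2 = 18

Answer: 18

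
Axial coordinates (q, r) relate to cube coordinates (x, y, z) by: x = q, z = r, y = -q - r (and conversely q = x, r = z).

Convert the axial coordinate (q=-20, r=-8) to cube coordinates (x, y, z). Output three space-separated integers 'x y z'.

x = q = -20
z = r = -8
y = -x - z = -(-20) - (-8) = 28

Answer: -20 28 -8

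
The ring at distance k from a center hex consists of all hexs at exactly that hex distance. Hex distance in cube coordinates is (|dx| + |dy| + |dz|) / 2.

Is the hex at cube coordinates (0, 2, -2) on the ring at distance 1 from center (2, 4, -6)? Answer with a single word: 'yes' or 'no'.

Answer: no

Derivation:
|px - cx| = |0 - 2| = 2
|py - cy| = |2 - 4| = 2
|pz - cz| = |-2 - (-6)| = 4
distance = (2+2+4)/2 = 8/2 = 4
radius = 1; distance != radius -> no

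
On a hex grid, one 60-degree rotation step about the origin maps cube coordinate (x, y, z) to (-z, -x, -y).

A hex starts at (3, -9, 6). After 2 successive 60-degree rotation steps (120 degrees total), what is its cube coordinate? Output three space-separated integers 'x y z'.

Answer: -9 6 3

Derivation:
Start: (3, -9, 6)
Step 1: (3, -9, 6) -> (-(6), -(3), -(-9)) = (-6, -3, 9)
Step 2: (-6, -3, 9) -> (-(9), -(-6), -(-3)) = (-9, 6, 3)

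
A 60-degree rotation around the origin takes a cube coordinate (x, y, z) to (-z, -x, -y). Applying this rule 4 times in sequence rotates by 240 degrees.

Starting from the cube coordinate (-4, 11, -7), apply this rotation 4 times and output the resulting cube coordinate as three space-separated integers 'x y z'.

Answer: -7 -4 11

Derivation:
Start: (-4, 11, -7)
Step 1: (-4, 11, -7) -> (-(-7), -(-4), -(11)) = (7, 4, -11)
Step 2: (7, 4, -11) -> (-(-11), -(7), -(4)) = (11, -7, -4)
Step 3: (11, -7, -4) -> (-(-4), -(11), -(-7)) = (4, -11, 7)
Step 4: (4, -11, 7) -> (-(7), -(4), -(-11)) = (-7, -4, 11)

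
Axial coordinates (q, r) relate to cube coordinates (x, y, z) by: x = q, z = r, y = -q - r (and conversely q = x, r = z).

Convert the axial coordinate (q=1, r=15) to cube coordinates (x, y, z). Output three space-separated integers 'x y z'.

x = q = 1
z = r = 15
y = -x - z = -(1) - (15) = -16

Answer: 1 -16 15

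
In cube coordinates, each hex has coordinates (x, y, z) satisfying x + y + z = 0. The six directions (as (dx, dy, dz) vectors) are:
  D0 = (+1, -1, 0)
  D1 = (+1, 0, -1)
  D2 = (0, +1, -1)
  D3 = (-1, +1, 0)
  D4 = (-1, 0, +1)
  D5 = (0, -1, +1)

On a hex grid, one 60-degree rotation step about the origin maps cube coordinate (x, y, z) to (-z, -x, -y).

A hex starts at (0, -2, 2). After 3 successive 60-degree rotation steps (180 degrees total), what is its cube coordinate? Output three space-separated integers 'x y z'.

Answer: 0 2 -2

Derivation:
Start: (0, -2, 2)
Step 1: (0, -2, 2) -> (-(2), -(0), -(-2)) = (-2, 0, 2)
Step 2: (-2, 0, 2) -> (-(2), -(-2), -(0)) = (-2, 2, 0)
Step 3: (-2, 2, 0) -> (-(0), -(-2), -(2)) = (0, 2, -2)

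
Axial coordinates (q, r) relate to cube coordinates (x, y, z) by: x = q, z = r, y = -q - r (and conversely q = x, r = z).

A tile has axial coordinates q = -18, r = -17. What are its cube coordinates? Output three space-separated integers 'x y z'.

x = q = -18
z = r = -17
y = -x - z = -(-18) - (-17) = 35

Answer: -18 35 -17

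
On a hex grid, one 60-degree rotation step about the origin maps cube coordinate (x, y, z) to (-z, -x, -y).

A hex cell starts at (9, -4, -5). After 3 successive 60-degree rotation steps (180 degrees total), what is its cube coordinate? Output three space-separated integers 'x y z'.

Start: (9, -4, -5)
Step 1: (9, -4, -5) -> (-(-5), -(9), -(-4)) = (5, -9, 4)
Step 2: (5, -9, 4) -> (-(4), -(5), -(-9)) = (-4, -5, 9)
Step 3: (-4, -5, 9) -> (-(9), -(-4), -(-5)) = (-9, 4, 5)

Answer: -9 4 5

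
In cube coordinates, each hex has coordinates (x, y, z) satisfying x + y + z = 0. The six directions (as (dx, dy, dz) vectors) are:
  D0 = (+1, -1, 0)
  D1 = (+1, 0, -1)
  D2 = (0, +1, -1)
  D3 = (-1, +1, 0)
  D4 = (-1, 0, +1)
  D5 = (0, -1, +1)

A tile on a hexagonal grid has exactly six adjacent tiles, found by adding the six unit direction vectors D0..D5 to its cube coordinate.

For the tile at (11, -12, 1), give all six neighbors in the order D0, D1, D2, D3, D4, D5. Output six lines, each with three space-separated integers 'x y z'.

Center: (11, -12, 1). Add each direction:
  D0: (11, -12, 1) + (1, -1, 0) = (12, -13, 1)
  D1: (11, -12, 1) + (1, 0, -1) = (12, -12, 0)
  D2: (11, -12, 1) + (0, 1, -1) = (11, -11, 0)
  D3: (11, -12, 1) + (-1, 1, 0) = (10, -11, 1)
  D4: (11, -12, 1) + (-1, 0, 1) = (10, -12, 2)
  D5: (11, -12, 1) + (0, -1, 1) = (11, -13, 2)

Answer: 12 -13 1
12 -12 0
11 -11 0
10 -11 1
10 -12 2
11 -13 2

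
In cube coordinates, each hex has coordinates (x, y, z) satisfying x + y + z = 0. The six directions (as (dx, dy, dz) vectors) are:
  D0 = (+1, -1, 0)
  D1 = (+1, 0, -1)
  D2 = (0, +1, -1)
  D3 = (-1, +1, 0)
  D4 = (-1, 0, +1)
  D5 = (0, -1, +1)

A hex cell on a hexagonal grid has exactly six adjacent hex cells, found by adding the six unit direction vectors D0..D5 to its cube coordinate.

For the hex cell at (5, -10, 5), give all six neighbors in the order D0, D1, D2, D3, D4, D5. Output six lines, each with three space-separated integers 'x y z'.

Answer: 6 -11 5
6 -10 4
5 -9 4
4 -9 5
4 -10 6
5 -11 6

Derivation:
Center: (5, -10, 5). Add each direction:
  D0: (5, -10, 5) + (1, -1, 0) = (6, -11, 5)
  D1: (5, -10, 5) + (1, 0, -1) = (6, -10, 4)
  D2: (5, -10, 5) + (0, 1, -1) = (5, -9, 4)
  D3: (5, -10, 5) + (-1, 1, 0) = (4, -9, 5)
  D4: (5, -10, 5) + (-1, 0, 1) = (4, -10, 6)
  D5: (5, -10, 5) + (0, -1, 1) = (5, -11, 6)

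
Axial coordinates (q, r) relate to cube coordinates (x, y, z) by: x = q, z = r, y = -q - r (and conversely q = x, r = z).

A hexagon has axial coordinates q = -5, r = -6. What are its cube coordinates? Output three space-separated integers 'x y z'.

x = q = -5
z = r = -6
y = -x - z = -(-5) - (-6) = 11

Answer: -5 11 -6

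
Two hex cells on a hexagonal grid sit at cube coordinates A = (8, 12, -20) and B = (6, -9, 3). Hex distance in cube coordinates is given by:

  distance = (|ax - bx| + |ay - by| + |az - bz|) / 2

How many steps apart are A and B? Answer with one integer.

|ax - bx| = |8 - 6| = 2
|ay - by| = |12 - (-9)| = 21
|az - bz| = |-20 - 3| = 23
distance = (2 + 21 + 23) / 2 = 46 / 2 = 23

Answer: 23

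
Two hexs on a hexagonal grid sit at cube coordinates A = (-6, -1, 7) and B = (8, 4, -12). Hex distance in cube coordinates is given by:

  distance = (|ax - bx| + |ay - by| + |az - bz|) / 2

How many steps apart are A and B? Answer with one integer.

Answer: 19

Derivation:
|ax - bx| = |-6 - 8| = 14
|ay - by| = |-1 - 4| = 5
|az - bz| = |7 - (-12)| = 19
distance = (14 + 5 + 19) / 2 = 38 / 2 = 19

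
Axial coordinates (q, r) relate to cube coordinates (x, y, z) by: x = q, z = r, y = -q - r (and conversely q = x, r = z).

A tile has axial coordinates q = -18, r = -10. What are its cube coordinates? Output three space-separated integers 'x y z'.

Answer: -18 28 -10

Derivation:
x = q = -18
z = r = -10
y = -x - z = -(-18) - (-10) = 28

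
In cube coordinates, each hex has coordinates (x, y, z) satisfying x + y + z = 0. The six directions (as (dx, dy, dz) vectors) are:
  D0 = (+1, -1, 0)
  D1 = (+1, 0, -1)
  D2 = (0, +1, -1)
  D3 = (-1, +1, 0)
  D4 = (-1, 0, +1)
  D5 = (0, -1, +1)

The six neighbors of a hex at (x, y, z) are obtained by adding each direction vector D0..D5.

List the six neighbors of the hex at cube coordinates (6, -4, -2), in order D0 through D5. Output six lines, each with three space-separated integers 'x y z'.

Center: (6, -4, -2). Add each direction:
  D0: (6, -4, -2) + (1, -1, 0) = (7, -5, -2)
  D1: (6, -4, -2) + (1, 0, -1) = (7, -4, -3)
  D2: (6, -4, -2) + (0, 1, -1) = (6, -3, -3)
  D3: (6, -4, -2) + (-1, 1, 0) = (5, -3, -2)
  D4: (6, -4, -2) + (-1, 0, 1) = (5, -4, -1)
  D5: (6, -4, -2) + (0, -1, 1) = (6, -5, -1)

Answer: 7 -5 -2
7 -4 -3
6 -3 -3
5 -3 -2
5 -4 -1
6 -5 -1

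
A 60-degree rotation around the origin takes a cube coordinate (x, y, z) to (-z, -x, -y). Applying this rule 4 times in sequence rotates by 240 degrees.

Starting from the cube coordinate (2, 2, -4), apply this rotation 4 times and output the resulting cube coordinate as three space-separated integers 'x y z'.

Answer: -4 2 2

Derivation:
Start: (2, 2, -4)
Step 1: (2, 2, -4) -> (-(-4), -(2), -(2)) = (4, -2, -2)
Step 2: (4, -2, -2) -> (-(-2), -(4), -(-2)) = (2, -4, 2)
Step 3: (2, -4, 2) -> (-(2), -(2), -(-4)) = (-2, -2, 4)
Step 4: (-2, -2, 4) -> (-(4), -(-2), -(-2)) = (-4, 2, 2)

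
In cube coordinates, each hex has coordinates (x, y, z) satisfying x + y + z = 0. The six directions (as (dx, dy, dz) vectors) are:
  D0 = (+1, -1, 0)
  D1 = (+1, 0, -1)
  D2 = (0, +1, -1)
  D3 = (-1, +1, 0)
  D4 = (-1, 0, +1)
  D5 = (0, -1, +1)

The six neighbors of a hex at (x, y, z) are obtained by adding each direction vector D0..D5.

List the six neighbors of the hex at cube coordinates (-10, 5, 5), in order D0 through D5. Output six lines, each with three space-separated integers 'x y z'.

Center: (-10, 5, 5). Add each direction:
  D0: (-10, 5, 5) + (1, -1, 0) = (-9, 4, 5)
  D1: (-10, 5, 5) + (1, 0, -1) = (-9, 5, 4)
  D2: (-10, 5, 5) + (0, 1, -1) = (-10, 6, 4)
  D3: (-10, 5, 5) + (-1, 1, 0) = (-11, 6, 5)
  D4: (-10, 5, 5) + (-1, 0, 1) = (-11, 5, 6)
  D5: (-10, 5, 5) + (0, -1, 1) = (-10, 4, 6)

Answer: -9 4 5
-9 5 4
-10 6 4
-11 6 5
-11 5 6
-10 4 6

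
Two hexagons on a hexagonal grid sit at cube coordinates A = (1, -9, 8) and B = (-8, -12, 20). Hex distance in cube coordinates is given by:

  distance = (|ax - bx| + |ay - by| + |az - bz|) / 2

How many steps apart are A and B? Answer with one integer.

Answer: 12

Derivation:
|ax - bx| = |1 - (-8)| = 9
|ay - by| = |-9 - (-12)| = 3
|az - bz| = |8 - 20| = 12
distance = (9 + 3 + 12) / 2 = 24 / 2 = 12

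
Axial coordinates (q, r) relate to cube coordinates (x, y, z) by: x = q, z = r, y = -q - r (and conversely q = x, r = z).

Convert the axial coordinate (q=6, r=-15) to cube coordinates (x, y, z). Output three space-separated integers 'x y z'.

Answer: 6 9 -15

Derivation:
x = q = 6
z = r = -15
y = -x - z = -(6) - (-15) = 9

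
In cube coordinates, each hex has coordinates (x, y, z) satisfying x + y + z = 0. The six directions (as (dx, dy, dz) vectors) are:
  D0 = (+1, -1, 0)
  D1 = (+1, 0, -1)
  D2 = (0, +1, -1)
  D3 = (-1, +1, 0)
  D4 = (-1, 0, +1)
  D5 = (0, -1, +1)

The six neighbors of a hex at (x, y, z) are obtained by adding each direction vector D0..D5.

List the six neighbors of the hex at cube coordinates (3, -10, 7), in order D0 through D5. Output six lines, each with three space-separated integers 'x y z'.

Answer: 4 -11 7
4 -10 6
3 -9 6
2 -9 7
2 -10 8
3 -11 8

Derivation:
Center: (3, -10, 7). Add each direction:
  D0: (3, -10, 7) + (1, -1, 0) = (4, -11, 7)
  D1: (3, -10, 7) + (1, 0, -1) = (4, -10, 6)
  D2: (3, -10, 7) + (0, 1, -1) = (3, -9, 6)
  D3: (3, -10, 7) + (-1, 1, 0) = (2, -9, 7)
  D4: (3, -10, 7) + (-1, 0, 1) = (2, -10, 8)
  D5: (3, -10, 7) + (0, -1, 1) = (3, -11, 8)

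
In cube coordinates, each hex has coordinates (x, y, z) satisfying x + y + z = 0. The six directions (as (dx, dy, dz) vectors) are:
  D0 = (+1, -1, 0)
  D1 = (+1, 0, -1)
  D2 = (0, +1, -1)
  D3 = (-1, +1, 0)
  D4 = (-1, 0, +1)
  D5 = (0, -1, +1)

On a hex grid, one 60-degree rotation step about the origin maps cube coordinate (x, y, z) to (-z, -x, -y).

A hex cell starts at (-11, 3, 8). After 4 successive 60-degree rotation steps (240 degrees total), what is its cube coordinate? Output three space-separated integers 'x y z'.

Answer: 8 -11 3

Derivation:
Start: (-11, 3, 8)
Step 1: (-11, 3, 8) -> (-(8), -(-11), -(3)) = (-8, 11, -3)
Step 2: (-8, 11, -3) -> (-(-3), -(-8), -(11)) = (3, 8, -11)
Step 3: (3, 8, -11) -> (-(-11), -(3), -(8)) = (11, -3, -8)
Step 4: (11, -3, -8) -> (-(-8), -(11), -(-3)) = (8, -11, 3)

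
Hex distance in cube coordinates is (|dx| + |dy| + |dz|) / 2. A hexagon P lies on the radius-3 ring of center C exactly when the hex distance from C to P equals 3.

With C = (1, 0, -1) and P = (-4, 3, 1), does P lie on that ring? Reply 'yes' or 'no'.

Answer: no

Derivation:
|px - cx| = |-4 - 1| = 5
|py - cy| = |3 - 0| = 3
|pz - cz| = |1 - (-1)| = 2
distance = (5+3+2)/2 = 10/2 = 5
radius = 3; distance != radius -> no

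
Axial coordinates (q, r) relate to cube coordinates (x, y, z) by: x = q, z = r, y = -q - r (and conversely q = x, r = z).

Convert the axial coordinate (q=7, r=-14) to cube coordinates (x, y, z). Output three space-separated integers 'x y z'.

x = q = 7
z = r = -14
y = -x - z = -(7) - (-14) = 7

Answer: 7 7 -14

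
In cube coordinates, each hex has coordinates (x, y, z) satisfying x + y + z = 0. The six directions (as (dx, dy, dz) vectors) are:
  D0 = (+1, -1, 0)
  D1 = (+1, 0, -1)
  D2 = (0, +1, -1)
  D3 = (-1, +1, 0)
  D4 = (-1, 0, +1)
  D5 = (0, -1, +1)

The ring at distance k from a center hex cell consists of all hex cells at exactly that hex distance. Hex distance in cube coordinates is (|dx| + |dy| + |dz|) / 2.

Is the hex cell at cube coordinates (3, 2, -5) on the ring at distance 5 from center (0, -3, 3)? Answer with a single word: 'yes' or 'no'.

Answer: no

Derivation:
|px - cx| = |3 - 0| = 3
|py - cy| = |2 - (-3)| = 5
|pz - cz| = |-5 - 3| = 8
distance = (3+5+8)/2 = 16/2 = 8
radius = 5; distance != radius -> no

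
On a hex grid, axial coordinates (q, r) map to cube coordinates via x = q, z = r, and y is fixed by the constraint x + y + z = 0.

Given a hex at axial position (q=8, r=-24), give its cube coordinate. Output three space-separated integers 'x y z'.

x = q = 8
z = r = -24
y = -x - z = -(8) - (-24) = 16

Answer: 8 16 -24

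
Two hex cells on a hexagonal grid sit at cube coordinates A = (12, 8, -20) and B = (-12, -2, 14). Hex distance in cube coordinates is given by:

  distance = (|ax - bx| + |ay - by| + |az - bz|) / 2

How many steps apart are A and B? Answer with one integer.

|ax - bx| = |12 - (-12)| = 24
|ay - by| = |8 - (-2)| = 10
|az - bz| = |-20 - 14| = 34
distance = (24 + 10 + 34) / 2 = 68 / 2 = 34

Answer: 34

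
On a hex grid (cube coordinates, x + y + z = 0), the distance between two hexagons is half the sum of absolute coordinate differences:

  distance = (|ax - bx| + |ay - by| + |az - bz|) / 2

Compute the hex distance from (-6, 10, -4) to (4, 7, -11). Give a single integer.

|ax - bx| = |-6 - 4| = 10
|ay - by| = |10 - 7| = 3
|az - bz| = |-4 - (-11)| = 7
distance = (10 + 3 + 7) / 2 = 20 / 2 = 10

Answer: 10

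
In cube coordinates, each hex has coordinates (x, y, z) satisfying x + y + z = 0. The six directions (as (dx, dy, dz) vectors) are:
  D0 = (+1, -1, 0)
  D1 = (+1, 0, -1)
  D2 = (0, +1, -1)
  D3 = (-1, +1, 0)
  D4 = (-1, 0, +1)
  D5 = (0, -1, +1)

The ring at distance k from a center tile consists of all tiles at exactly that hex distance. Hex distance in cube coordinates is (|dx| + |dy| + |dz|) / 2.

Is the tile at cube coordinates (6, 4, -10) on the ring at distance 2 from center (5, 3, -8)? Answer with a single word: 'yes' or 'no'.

Answer: yes

Derivation:
|px - cx| = |6 - 5| = 1
|py - cy| = |4 - 3| = 1
|pz - cz| = |-10 - (-8)| = 2
distance = (1+1+2)/2 = 4/2 = 2
radius = 2; distance == radius -> yes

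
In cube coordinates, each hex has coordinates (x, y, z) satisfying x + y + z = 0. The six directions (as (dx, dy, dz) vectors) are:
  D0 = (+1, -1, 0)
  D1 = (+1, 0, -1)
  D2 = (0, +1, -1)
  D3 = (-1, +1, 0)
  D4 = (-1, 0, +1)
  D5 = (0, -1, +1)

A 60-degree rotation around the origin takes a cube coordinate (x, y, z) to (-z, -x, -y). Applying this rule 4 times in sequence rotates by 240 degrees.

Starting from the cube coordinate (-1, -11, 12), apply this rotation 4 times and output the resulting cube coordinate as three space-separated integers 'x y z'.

Start: (-1, -11, 12)
Step 1: (-1, -11, 12) -> (-(12), -(-1), -(-11)) = (-12, 1, 11)
Step 2: (-12, 1, 11) -> (-(11), -(-12), -(1)) = (-11, 12, -1)
Step 3: (-11, 12, -1) -> (-(-1), -(-11), -(12)) = (1, 11, -12)
Step 4: (1, 11, -12) -> (-(-12), -(1), -(11)) = (12, -1, -11)

Answer: 12 -1 -11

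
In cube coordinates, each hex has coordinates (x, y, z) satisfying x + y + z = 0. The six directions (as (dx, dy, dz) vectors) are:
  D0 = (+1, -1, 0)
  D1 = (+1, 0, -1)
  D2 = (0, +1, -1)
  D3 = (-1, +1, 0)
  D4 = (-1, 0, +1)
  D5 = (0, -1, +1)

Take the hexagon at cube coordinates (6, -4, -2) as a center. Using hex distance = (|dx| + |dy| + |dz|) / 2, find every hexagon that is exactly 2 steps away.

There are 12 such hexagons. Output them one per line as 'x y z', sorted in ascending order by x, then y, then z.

Answer: 4 -4 0
4 -3 -1
4 -2 -2
5 -5 0
5 -2 -3
6 -6 0
6 -2 -4
7 -6 -1
7 -3 -4
8 -6 -2
8 -5 -3
8 -4 -4

Derivation:
Walk ring at distance 2 from (6, -4, -2):
Start at center + D4*2 = (4, -4, 0)
  hex 0: (4, -4, 0)
  hex 1: (5, -5, 0)
  hex 2: (6, -6, 0)
  hex 3: (7, -6, -1)
  hex 4: (8, -6, -2)
  hex 5: (8, -5, -3)
  hex 6: (8, -4, -4)
  hex 7: (7, -3, -4)
  hex 8: (6, -2, -4)
  hex 9: (5, -2, -3)
  hex 10: (4, -2, -2)
  hex 11: (4, -3, -1)
Sorted: 12 hexes.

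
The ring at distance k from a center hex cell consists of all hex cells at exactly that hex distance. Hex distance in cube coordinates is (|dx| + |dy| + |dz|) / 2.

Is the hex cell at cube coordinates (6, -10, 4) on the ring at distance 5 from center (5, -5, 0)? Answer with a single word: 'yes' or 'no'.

|px - cx| = |6 - 5| = 1
|py - cy| = |-10 - (-5)| = 5
|pz - cz| = |4 - 0| = 4
distance = (1+5+4)/2 = 10/2 = 5
radius = 5; distance == radius -> yes

Answer: yes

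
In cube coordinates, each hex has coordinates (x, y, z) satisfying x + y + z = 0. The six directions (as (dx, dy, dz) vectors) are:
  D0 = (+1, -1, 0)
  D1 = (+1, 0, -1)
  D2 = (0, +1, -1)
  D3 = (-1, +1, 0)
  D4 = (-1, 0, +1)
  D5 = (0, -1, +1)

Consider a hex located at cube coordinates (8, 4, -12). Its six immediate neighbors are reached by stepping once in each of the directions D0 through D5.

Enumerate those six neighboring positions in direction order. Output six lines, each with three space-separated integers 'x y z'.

Center: (8, 4, -12). Add each direction:
  D0: (8, 4, -12) + (1, -1, 0) = (9, 3, -12)
  D1: (8, 4, -12) + (1, 0, -1) = (9, 4, -13)
  D2: (8, 4, -12) + (0, 1, -1) = (8, 5, -13)
  D3: (8, 4, -12) + (-1, 1, 0) = (7, 5, -12)
  D4: (8, 4, -12) + (-1, 0, 1) = (7, 4, -11)
  D5: (8, 4, -12) + (0, -1, 1) = (8, 3, -11)

Answer: 9 3 -12
9 4 -13
8 5 -13
7 5 -12
7 4 -11
8 3 -11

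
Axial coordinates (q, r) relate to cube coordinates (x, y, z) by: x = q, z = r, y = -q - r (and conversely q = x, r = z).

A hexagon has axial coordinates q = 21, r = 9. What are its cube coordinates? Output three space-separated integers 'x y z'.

Answer: 21 -30 9

Derivation:
x = q = 21
z = r = 9
y = -x - z = -(21) - (9) = -30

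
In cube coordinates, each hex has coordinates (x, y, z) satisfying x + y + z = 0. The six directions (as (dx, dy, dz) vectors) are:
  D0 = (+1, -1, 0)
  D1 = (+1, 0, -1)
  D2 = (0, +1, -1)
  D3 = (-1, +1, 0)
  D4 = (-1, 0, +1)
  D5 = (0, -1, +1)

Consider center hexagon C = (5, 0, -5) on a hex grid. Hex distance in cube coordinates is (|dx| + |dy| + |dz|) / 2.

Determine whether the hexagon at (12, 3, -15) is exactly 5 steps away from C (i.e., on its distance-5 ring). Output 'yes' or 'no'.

Answer: no

Derivation:
|px - cx| = |12 - 5| = 7
|py - cy| = |3 - 0| = 3
|pz - cz| = |-15 - (-5)| = 10
distance = (7+3+10)/2 = 20/2 = 10
radius = 5; distance != radius -> no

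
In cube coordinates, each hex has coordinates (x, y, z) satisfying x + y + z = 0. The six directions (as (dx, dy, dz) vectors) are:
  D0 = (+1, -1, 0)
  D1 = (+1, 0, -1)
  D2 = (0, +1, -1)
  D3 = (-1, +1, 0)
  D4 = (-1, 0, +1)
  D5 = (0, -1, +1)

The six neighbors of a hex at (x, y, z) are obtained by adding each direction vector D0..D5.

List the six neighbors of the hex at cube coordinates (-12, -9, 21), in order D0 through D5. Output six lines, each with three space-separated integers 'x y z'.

Center: (-12, -9, 21). Add each direction:
  D0: (-12, -9, 21) + (1, -1, 0) = (-11, -10, 21)
  D1: (-12, -9, 21) + (1, 0, -1) = (-11, -9, 20)
  D2: (-12, -9, 21) + (0, 1, -1) = (-12, -8, 20)
  D3: (-12, -9, 21) + (-1, 1, 0) = (-13, -8, 21)
  D4: (-12, -9, 21) + (-1, 0, 1) = (-13, -9, 22)
  D5: (-12, -9, 21) + (0, -1, 1) = (-12, -10, 22)

Answer: -11 -10 21
-11 -9 20
-12 -8 20
-13 -8 21
-13 -9 22
-12 -10 22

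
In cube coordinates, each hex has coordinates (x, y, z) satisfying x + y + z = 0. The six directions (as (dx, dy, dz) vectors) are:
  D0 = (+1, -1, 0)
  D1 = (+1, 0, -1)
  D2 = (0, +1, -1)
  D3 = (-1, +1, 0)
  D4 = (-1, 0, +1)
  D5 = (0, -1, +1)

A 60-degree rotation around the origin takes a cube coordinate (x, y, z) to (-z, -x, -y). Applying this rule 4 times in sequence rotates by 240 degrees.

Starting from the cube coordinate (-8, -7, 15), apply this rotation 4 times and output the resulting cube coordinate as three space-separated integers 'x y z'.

Start: (-8, -7, 15)
Step 1: (-8, -7, 15) -> (-(15), -(-8), -(-7)) = (-15, 8, 7)
Step 2: (-15, 8, 7) -> (-(7), -(-15), -(8)) = (-7, 15, -8)
Step 3: (-7, 15, -8) -> (-(-8), -(-7), -(15)) = (8, 7, -15)
Step 4: (8, 7, -15) -> (-(-15), -(8), -(7)) = (15, -8, -7)

Answer: 15 -8 -7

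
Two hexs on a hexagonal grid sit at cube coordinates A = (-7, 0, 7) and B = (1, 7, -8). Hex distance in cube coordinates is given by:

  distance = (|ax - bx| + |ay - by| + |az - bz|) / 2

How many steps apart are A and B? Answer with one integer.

|ax - bx| = |-7 - 1| = 8
|ay - by| = |0 - 7| = 7
|az - bz| = |7 - (-8)| = 15
distance = (8 + 7 + 15) / 2 = 30 / 2 = 15

Answer: 15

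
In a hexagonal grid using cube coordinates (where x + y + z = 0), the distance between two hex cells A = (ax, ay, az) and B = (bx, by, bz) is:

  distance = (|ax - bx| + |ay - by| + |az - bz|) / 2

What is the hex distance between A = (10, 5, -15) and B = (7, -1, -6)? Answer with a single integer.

|ax - bx| = |10 - 7| = 3
|ay - by| = |5 - (-1)| = 6
|az - bz| = |-15 - (-6)| = 9
distance = (3 + 6 + 9) / 2 = 18 / 2 = 9

Answer: 9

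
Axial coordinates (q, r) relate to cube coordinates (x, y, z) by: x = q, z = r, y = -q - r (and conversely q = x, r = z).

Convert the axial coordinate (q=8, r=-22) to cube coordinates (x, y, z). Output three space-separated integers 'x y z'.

Answer: 8 14 -22

Derivation:
x = q = 8
z = r = -22
y = -x - z = -(8) - (-22) = 14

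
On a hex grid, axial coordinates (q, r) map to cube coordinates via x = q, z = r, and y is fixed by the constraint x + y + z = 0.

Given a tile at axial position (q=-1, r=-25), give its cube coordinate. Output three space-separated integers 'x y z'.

Answer: -1 26 -25

Derivation:
x = q = -1
z = r = -25
y = -x - z = -(-1) - (-25) = 26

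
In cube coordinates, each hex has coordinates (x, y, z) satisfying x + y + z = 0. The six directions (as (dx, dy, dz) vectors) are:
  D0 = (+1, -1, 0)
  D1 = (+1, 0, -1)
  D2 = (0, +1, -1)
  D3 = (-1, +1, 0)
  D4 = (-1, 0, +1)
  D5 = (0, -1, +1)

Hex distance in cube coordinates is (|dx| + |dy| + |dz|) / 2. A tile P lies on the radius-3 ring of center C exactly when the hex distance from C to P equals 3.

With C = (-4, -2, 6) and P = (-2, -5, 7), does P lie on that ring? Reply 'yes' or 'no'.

Answer: yes

Derivation:
|px - cx| = |-2 - (-4)| = 2
|py - cy| = |-5 - (-2)| = 3
|pz - cz| = |7 - 6| = 1
distance = (2+3+1)/2 = 6/2 = 3
radius = 3; distance == radius -> yes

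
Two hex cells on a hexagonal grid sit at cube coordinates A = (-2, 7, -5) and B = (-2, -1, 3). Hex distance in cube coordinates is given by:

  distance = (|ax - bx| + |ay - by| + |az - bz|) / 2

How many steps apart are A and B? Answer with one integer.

|ax - bx| = |-2 - (-2)| = 0
|ay - by| = |7 - (-1)| = 8
|az - bz| = |-5 - 3| = 8
distance = (0 + 8 + 8) / 2 = 16 / 2 = 8

Answer: 8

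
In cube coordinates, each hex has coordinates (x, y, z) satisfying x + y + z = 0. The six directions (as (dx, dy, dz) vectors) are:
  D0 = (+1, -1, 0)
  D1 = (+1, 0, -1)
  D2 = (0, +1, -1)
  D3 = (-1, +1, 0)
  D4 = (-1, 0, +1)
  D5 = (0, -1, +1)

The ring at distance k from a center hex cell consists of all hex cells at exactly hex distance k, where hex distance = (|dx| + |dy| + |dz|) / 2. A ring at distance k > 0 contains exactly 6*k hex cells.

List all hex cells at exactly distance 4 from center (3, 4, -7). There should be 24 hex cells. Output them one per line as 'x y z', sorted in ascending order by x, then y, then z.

Walk ring at distance 4 from (3, 4, -7):
Start at center + D4*4 = (-1, 4, -3)
  hex 0: (-1, 4, -3)
  hex 1: (0, 3, -3)
  hex 2: (1, 2, -3)
  hex 3: (2, 1, -3)
  hex 4: (3, 0, -3)
  hex 5: (4, 0, -4)
  hex 6: (5, 0, -5)
  hex 7: (6, 0, -6)
  hex 8: (7, 0, -7)
  hex 9: (7, 1, -8)
  hex 10: (7, 2, -9)
  hex 11: (7, 3, -10)
  hex 12: (7, 4, -11)
  hex 13: (6, 5, -11)
  hex 14: (5, 6, -11)
  hex 15: (4, 7, -11)
  hex 16: (3, 8, -11)
  hex 17: (2, 8, -10)
  hex 18: (1, 8, -9)
  hex 19: (0, 8, -8)
  hex 20: (-1, 8, -7)
  hex 21: (-1, 7, -6)
  hex 22: (-1, 6, -5)
  hex 23: (-1, 5, -4)
Sorted: 24 hexes.

Answer: -1 4 -3
-1 5 -4
-1 6 -5
-1 7 -6
-1 8 -7
0 3 -3
0 8 -8
1 2 -3
1 8 -9
2 1 -3
2 8 -10
3 0 -3
3 8 -11
4 0 -4
4 7 -11
5 0 -5
5 6 -11
6 0 -6
6 5 -11
7 0 -7
7 1 -8
7 2 -9
7 3 -10
7 4 -11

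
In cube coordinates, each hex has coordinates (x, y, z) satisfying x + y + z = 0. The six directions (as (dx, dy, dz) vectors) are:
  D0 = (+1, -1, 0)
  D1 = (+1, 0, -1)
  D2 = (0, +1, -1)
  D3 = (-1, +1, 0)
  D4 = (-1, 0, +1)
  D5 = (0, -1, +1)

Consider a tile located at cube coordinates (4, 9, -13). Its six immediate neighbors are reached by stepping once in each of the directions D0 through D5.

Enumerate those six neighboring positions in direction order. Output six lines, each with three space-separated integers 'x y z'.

Answer: 5 8 -13
5 9 -14
4 10 -14
3 10 -13
3 9 -12
4 8 -12

Derivation:
Center: (4, 9, -13). Add each direction:
  D0: (4, 9, -13) + (1, -1, 0) = (5, 8, -13)
  D1: (4, 9, -13) + (1, 0, -1) = (5, 9, -14)
  D2: (4, 9, -13) + (0, 1, -1) = (4, 10, -14)
  D3: (4, 9, -13) + (-1, 1, 0) = (3, 10, -13)
  D4: (4, 9, -13) + (-1, 0, 1) = (3, 9, -12)
  D5: (4, 9, -13) + (0, -1, 1) = (4, 8, -12)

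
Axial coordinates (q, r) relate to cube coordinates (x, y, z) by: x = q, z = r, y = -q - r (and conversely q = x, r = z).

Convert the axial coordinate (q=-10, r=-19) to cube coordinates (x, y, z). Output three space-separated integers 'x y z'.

x = q = -10
z = r = -19
y = -x - z = -(-10) - (-19) = 29

Answer: -10 29 -19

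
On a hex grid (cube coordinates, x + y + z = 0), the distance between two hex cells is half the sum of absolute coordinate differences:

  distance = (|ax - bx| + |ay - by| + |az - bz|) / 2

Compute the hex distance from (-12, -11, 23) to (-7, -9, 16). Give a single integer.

Answer: 7

Derivation:
|ax - bx| = |-12 - (-7)| = 5
|ay - by| = |-11 - (-9)| = 2
|az - bz| = |23 - 16| = 7
distance = (5 + 2 + 7) / 2 = 14 / 2 = 7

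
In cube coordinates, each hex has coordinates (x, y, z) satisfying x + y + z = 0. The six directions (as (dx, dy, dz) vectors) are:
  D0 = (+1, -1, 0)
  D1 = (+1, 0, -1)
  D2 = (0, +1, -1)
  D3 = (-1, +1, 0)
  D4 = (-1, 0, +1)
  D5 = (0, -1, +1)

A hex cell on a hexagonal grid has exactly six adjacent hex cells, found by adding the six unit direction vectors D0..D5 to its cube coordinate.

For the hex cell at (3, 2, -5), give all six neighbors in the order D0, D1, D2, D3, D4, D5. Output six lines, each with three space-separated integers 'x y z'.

Answer: 4 1 -5
4 2 -6
3 3 -6
2 3 -5
2 2 -4
3 1 -4

Derivation:
Center: (3, 2, -5). Add each direction:
  D0: (3, 2, -5) + (1, -1, 0) = (4, 1, -5)
  D1: (3, 2, -5) + (1, 0, -1) = (4, 2, -6)
  D2: (3, 2, -5) + (0, 1, -1) = (3, 3, -6)
  D3: (3, 2, -5) + (-1, 1, 0) = (2, 3, -5)
  D4: (3, 2, -5) + (-1, 0, 1) = (2, 2, -4)
  D5: (3, 2, -5) + (0, -1, 1) = (3, 1, -4)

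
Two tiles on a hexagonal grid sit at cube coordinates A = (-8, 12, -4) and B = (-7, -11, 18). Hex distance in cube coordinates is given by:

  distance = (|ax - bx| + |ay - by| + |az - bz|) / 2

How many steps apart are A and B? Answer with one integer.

Answer: 23

Derivation:
|ax - bx| = |-8 - (-7)| = 1
|ay - by| = |12 - (-11)| = 23
|az - bz| = |-4 - 18| = 22
distance = (1 + 23 + 22) / 2 = 46 / 2 = 23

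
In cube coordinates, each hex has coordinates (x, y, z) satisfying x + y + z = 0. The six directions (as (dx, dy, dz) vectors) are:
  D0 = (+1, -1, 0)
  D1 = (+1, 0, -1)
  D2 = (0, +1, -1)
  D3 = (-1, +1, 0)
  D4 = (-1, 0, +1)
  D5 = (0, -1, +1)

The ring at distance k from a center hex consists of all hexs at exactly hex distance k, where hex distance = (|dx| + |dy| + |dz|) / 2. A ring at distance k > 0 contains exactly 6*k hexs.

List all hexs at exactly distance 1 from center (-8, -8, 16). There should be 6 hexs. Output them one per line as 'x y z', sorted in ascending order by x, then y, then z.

Answer: -9 -8 17
-9 -7 16
-8 -9 17
-8 -7 15
-7 -9 16
-7 -8 15

Derivation:
Walk ring at distance 1 from (-8, -8, 16):
Start at center + D4*1 = (-9, -8, 17)
  hex 0: (-9, -8, 17)
  hex 1: (-8, -9, 17)
  hex 2: (-7, -9, 16)
  hex 3: (-7, -8, 15)
  hex 4: (-8, -7, 15)
  hex 5: (-9, -7, 16)
Sorted: 6 hexes.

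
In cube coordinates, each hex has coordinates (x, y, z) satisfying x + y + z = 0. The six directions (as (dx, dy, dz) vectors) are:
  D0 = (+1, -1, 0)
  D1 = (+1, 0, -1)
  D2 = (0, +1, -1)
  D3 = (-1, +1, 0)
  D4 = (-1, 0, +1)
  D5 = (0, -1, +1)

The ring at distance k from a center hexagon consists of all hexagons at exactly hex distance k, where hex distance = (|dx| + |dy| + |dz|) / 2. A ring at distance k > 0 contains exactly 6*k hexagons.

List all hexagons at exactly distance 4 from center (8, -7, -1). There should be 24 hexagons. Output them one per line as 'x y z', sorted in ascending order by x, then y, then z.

Walk ring at distance 4 from (8, -7, -1):
Start at center + D4*4 = (4, -7, 3)
  hex 0: (4, -7, 3)
  hex 1: (5, -8, 3)
  hex 2: (6, -9, 3)
  hex 3: (7, -10, 3)
  hex 4: (8, -11, 3)
  hex 5: (9, -11, 2)
  hex 6: (10, -11, 1)
  hex 7: (11, -11, 0)
  hex 8: (12, -11, -1)
  hex 9: (12, -10, -2)
  hex 10: (12, -9, -3)
  hex 11: (12, -8, -4)
  hex 12: (12, -7, -5)
  hex 13: (11, -6, -5)
  hex 14: (10, -5, -5)
  hex 15: (9, -4, -5)
  hex 16: (8, -3, -5)
  hex 17: (7, -3, -4)
  hex 18: (6, -3, -3)
  hex 19: (5, -3, -2)
  hex 20: (4, -3, -1)
  hex 21: (4, -4, 0)
  hex 22: (4, -5, 1)
  hex 23: (4, -6, 2)
Sorted: 24 hexes.

Answer: 4 -7 3
4 -6 2
4 -5 1
4 -4 0
4 -3 -1
5 -8 3
5 -3 -2
6 -9 3
6 -3 -3
7 -10 3
7 -3 -4
8 -11 3
8 -3 -5
9 -11 2
9 -4 -5
10 -11 1
10 -5 -5
11 -11 0
11 -6 -5
12 -11 -1
12 -10 -2
12 -9 -3
12 -8 -4
12 -7 -5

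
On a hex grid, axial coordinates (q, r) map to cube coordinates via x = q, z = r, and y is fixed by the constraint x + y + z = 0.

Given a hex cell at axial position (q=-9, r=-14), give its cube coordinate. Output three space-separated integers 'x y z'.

Answer: -9 23 -14

Derivation:
x = q = -9
z = r = -14
y = -x - z = -(-9) - (-14) = 23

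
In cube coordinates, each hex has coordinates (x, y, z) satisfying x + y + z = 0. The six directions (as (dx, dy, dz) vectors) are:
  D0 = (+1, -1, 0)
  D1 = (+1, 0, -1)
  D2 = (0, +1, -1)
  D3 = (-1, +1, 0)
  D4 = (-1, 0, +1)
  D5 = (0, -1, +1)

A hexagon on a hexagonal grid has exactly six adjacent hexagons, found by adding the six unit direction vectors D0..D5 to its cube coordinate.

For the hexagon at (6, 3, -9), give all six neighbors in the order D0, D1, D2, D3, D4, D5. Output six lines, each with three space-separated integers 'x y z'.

Answer: 7 2 -9
7 3 -10
6 4 -10
5 4 -9
5 3 -8
6 2 -8

Derivation:
Center: (6, 3, -9). Add each direction:
  D0: (6, 3, -9) + (1, -1, 0) = (7, 2, -9)
  D1: (6, 3, -9) + (1, 0, -1) = (7, 3, -10)
  D2: (6, 3, -9) + (0, 1, -1) = (6, 4, -10)
  D3: (6, 3, -9) + (-1, 1, 0) = (5, 4, -9)
  D4: (6, 3, -9) + (-1, 0, 1) = (5, 3, -8)
  D5: (6, 3, -9) + (0, -1, 1) = (6, 2, -8)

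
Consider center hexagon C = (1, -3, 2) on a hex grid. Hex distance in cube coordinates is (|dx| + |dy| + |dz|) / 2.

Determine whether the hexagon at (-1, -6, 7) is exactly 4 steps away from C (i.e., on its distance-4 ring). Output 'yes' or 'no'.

Answer: no

Derivation:
|px - cx| = |-1 - 1| = 2
|py - cy| = |-6 - (-3)| = 3
|pz - cz| = |7 - 2| = 5
distance = (2+3+5)/2 = 10/2 = 5
radius = 4; distance != radius -> no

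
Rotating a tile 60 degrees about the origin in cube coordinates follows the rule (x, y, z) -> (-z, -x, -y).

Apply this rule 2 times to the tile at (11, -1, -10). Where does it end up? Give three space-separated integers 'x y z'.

Answer: -1 -10 11

Derivation:
Start: (11, -1, -10)
Step 1: (11, -1, -10) -> (-(-10), -(11), -(-1)) = (10, -11, 1)
Step 2: (10, -11, 1) -> (-(1), -(10), -(-11)) = (-1, -10, 11)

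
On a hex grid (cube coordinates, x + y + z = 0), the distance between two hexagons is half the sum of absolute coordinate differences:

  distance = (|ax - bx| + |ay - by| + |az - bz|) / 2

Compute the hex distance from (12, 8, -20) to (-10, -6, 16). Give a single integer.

|ax - bx| = |12 - (-10)| = 22
|ay - by| = |8 - (-6)| = 14
|az - bz| = |-20 - 16| = 36
distance = (22 + 14 + 36) / 2 = 72 / 2 = 36

Answer: 36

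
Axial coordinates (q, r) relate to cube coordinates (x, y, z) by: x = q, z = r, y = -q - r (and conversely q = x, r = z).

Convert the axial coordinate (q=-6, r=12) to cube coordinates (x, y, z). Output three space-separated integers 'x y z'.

x = q = -6
z = r = 12
y = -x - z = -(-6) - (12) = -6

Answer: -6 -6 12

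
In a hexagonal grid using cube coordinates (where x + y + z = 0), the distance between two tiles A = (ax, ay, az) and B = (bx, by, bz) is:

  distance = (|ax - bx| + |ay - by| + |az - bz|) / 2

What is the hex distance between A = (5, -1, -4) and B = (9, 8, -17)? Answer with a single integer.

Answer: 13

Derivation:
|ax - bx| = |5 - 9| = 4
|ay - by| = |-1 - 8| = 9
|az - bz| = |-4 - (-17)| = 13
distance = (4 + 9 + 13) / 2 = 26 / 2 = 13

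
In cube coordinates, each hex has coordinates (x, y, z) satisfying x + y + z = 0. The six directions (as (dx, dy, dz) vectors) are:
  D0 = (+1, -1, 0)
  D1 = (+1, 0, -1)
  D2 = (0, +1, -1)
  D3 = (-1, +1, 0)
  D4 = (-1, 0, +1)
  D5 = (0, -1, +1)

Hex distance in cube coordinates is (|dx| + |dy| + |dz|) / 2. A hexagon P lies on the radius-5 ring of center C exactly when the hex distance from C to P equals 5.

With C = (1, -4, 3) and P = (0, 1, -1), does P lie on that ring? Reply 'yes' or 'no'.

Answer: yes

Derivation:
|px - cx| = |0 - 1| = 1
|py - cy| = |1 - (-4)| = 5
|pz - cz| = |-1 - 3| = 4
distance = (1+5+4)/2 = 10/2 = 5
radius = 5; distance == radius -> yes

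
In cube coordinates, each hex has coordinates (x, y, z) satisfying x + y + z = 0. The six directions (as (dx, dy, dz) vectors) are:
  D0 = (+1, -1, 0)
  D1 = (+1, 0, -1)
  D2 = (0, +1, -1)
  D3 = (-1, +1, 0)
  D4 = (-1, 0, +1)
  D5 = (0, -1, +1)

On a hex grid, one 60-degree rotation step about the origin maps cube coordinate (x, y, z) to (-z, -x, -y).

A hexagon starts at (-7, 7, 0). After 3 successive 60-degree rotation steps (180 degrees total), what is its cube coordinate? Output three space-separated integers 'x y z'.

Answer: 7 -7 0

Derivation:
Start: (-7, 7, 0)
Step 1: (-7, 7, 0) -> (-(0), -(-7), -(7)) = (0, 7, -7)
Step 2: (0, 7, -7) -> (-(-7), -(0), -(7)) = (7, 0, -7)
Step 3: (7, 0, -7) -> (-(-7), -(7), -(0)) = (7, -7, 0)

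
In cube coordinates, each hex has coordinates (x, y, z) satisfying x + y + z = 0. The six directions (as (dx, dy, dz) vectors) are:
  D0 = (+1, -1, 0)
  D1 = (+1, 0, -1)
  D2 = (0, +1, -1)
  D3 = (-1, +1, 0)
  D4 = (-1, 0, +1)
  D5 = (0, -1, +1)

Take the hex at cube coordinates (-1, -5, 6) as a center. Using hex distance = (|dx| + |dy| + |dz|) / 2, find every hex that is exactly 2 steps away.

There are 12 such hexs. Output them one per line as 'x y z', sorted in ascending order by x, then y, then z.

Answer: -3 -5 8
-3 -4 7
-3 -3 6
-2 -6 8
-2 -3 5
-1 -7 8
-1 -3 4
0 -7 7
0 -4 4
1 -7 6
1 -6 5
1 -5 4

Derivation:
Walk ring at distance 2 from (-1, -5, 6):
Start at center + D4*2 = (-3, -5, 8)
  hex 0: (-3, -5, 8)
  hex 1: (-2, -6, 8)
  hex 2: (-1, -7, 8)
  hex 3: (0, -7, 7)
  hex 4: (1, -7, 6)
  hex 5: (1, -6, 5)
  hex 6: (1, -5, 4)
  hex 7: (0, -4, 4)
  hex 8: (-1, -3, 4)
  hex 9: (-2, -3, 5)
  hex 10: (-3, -3, 6)
  hex 11: (-3, -4, 7)
Sorted: 12 hexes.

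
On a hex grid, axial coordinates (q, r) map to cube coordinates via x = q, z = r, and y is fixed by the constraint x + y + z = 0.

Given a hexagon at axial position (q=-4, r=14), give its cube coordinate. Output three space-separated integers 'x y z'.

x = q = -4
z = r = 14
y = -x - z = -(-4) - (14) = -10

Answer: -4 -10 14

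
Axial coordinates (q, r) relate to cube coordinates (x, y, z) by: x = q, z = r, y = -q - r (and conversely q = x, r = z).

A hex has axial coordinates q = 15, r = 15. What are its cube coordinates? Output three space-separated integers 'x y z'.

Answer: 15 -30 15

Derivation:
x = q = 15
z = r = 15
y = -x - z = -(15) - (15) = -30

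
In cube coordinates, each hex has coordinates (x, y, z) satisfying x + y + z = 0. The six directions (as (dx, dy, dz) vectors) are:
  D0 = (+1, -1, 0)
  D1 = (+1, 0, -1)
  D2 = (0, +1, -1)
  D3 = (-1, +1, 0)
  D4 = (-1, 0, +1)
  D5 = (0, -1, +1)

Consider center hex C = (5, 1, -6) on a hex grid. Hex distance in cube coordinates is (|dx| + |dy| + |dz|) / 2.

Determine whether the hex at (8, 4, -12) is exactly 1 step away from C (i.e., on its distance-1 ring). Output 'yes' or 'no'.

|px - cx| = |8 - 5| = 3
|py - cy| = |4 - 1| = 3
|pz - cz| = |-12 - (-6)| = 6
distance = (3+3+6)/2 = 12/2 = 6
radius = 1; distance != radius -> no

Answer: no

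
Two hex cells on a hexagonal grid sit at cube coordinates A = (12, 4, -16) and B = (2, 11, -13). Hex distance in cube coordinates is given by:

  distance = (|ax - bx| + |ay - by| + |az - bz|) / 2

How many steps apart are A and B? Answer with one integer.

Answer: 10

Derivation:
|ax - bx| = |12 - 2| = 10
|ay - by| = |4 - 11| = 7
|az - bz| = |-16 - (-13)| = 3
distance = (10 + 7 + 3) / 2 = 20 / 2 = 10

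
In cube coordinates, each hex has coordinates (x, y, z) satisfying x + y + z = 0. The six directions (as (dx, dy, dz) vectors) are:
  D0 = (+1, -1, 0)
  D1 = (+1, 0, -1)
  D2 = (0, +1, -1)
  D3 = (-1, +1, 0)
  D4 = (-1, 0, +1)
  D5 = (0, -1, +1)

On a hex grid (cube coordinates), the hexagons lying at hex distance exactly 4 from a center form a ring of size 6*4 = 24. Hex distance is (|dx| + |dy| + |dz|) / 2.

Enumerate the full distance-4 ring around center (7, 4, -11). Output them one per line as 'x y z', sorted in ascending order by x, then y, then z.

Answer: 3 4 -7
3 5 -8
3 6 -9
3 7 -10
3 8 -11
4 3 -7
4 8 -12
5 2 -7
5 8 -13
6 1 -7
6 8 -14
7 0 -7
7 8 -15
8 0 -8
8 7 -15
9 0 -9
9 6 -15
10 0 -10
10 5 -15
11 0 -11
11 1 -12
11 2 -13
11 3 -14
11 4 -15

Derivation:
Walk ring at distance 4 from (7, 4, -11):
Start at center + D4*4 = (3, 4, -7)
  hex 0: (3, 4, -7)
  hex 1: (4, 3, -7)
  hex 2: (5, 2, -7)
  hex 3: (6, 1, -7)
  hex 4: (7, 0, -7)
  hex 5: (8, 0, -8)
  hex 6: (9, 0, -9)
  hex 7: (10, 0, -10)
  hex 8: (11, 0, -11)
  hex 9: (11, 1, -12)
  hex 10: (11, 2, -13)
  hex 11: (11, 3, -14)
  hex 12: (11, 4, -15)
  hex 13: (10, 5, -15)
  hex 14: (9, 6, -15)
  hex 15: (8, 7, -15)
  hex 16: (7, 8, -15)
  hex 17: (6, 8, -14)
  hex 18: (5, 8, -13)
  hex 19: (4, 8, -12)
  hex 20: (3, 8, -11)
  hex 21: (3, 7, -10)
  hex 22: (3, 6, -9)
  hex 23: (3, 5, -8)
Sorted: 24 hexes.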